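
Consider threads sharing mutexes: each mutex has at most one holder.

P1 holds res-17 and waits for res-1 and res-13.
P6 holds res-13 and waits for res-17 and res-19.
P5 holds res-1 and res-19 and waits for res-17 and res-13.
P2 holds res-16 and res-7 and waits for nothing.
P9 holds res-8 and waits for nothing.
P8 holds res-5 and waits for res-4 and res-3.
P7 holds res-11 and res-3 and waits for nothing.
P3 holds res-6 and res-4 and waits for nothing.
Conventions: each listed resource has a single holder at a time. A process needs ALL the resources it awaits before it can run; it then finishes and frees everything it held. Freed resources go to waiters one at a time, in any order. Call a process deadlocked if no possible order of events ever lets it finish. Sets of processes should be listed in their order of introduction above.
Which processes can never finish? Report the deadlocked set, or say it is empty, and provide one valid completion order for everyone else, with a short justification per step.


Deadlocked: P1, P6 and P5.
Key observation: the loop P1 -> P6 -> P1 blocks itself forever; P5 is caught in further circular waits.
The rest can finish in the order P2, P3, P7, P8, P9.
Step-by-step check:
  run P2 (it waits on nothing); releases res-16 and res-7
  run P3 (it waits on nothing); releases res-6 and res-4
  run P7 (it waits on nothing); releases res-11 and res-3
  run P8 (all its waits — res-4 and res-3 — are resolved); releases res-5
  run P9 (it waits on nothing); releases res-8


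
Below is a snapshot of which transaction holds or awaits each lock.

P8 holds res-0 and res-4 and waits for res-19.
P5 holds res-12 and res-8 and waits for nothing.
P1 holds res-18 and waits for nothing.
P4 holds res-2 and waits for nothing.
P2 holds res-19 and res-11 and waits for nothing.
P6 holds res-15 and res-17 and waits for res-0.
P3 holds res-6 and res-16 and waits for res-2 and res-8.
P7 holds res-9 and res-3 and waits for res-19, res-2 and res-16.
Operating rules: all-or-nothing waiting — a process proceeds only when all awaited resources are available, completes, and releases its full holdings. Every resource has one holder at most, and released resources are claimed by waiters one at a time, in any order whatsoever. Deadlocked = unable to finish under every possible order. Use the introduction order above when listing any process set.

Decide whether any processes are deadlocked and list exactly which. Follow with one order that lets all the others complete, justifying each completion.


No process is deadlocked.
Key observation: although several processes wait, no cycle exists — each chain bottoms out at a free runner.
A valid finishing order for the others: P5, P1, P4, P3, P2, P7, P8, P6.
Walking it through:
  run P5 (it waits on nothing); releases res-12 and res-8
  run P1 (it waits on nothing); releases res-18
  run P4 (it waits on nothing); releases res-2
  run P3 (all its waits — res-2 and res-8 — are resolved); releases res-6 and res-16
  run P2 (it waits on nothing); releases res-19 and res-11
  run P7 (all its waits — res-19, res-2 and res-16 — are resolved); releases res-9 and res-3
  run P8 (all its waits — res-19 — are resolved); releases res-0 and res-4
  run P6 (all its waits — res-0 — are resolved); releases res-15 and res-17


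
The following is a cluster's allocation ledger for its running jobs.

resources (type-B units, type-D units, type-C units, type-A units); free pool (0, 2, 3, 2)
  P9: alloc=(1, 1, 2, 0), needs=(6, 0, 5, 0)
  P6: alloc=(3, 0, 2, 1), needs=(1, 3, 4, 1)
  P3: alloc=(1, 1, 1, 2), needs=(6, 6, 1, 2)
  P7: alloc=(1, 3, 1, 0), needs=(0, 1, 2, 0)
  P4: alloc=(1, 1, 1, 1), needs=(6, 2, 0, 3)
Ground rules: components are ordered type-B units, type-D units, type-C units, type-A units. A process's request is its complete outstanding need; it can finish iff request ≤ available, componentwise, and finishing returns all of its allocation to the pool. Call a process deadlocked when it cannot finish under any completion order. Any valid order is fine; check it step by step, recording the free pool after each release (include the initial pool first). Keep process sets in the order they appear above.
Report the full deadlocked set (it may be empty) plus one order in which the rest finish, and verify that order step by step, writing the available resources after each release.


Deadlocked set: P9, P3 and P4.
Key observation: after P7, P6 complete, (4, 5, 6, 3) is the best the pool ever gets, yet each leftover process wants more type-B units.
One completion order for the rest: P7, P6. Step-by-step check:
  pool = (0, 2, 3, 2)
  run P7 (needs (0, 1, 2, 0), free (0, 2, 3, 2)); after release of (1, 3, 1, 0) the pool is (1, 5, 4, 2)
  run P6 (needs (1, 3, 4, 1), free (1, 5, 4, 2)); after release of (3, 0, 2, 1) the pool is (4, 5, 6, 3)
None of the blocked processes ever fits:
  blocked: P9 wants (6, 0, 5, 0), pool (4, 5, 6, 3) — not enough type-B units
  blocked: P3 wants (6, 6, 1, 2), pool (4, 5, 6, 3) — not enough type-B units and type-D units
  blocked: P4 wants (6, 2, 0, 3), pool (4, 5, 6, 3) — not enough type-B units


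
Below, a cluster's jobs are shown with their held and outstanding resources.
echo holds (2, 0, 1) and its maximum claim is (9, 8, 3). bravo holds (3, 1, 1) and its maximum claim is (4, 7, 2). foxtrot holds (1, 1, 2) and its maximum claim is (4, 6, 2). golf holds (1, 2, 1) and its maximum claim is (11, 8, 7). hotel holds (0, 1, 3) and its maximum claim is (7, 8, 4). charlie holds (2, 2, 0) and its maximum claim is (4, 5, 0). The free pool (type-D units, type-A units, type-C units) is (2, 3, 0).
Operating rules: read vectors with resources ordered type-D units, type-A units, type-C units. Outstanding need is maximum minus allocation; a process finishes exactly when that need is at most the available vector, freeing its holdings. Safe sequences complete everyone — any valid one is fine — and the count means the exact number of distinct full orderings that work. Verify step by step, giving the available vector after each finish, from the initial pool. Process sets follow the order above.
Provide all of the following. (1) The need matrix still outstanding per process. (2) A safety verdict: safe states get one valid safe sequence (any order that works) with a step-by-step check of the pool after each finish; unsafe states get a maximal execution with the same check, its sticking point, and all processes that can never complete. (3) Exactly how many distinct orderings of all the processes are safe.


(1) Outstanding need per process (order type-D units, type-A units, type-C units):
  echo: (7, 8, 2)
  bravo: (1, 6, 1)
  foxtrot: (3, 5, 0)
  golf: (10, 6, 6)
  hotel: (7, 7, 1)
  charlie: (2, 3, 0)
(2) SAFE — a valid safe sequence is charlie, foxtrot, bravo, hotel, echo, golf.
Key observation: the first exact fit in this order is charlie — it needs (2, 3, 0) with (2, 3, 0) free, meeting a requested resource to the last unit.
Walking it through:
  pool = (2, 3, 0)
  run charlie (needs (2, 3, 0), free (2, 3, 0)); after release of (2, 2, 0) the pool is (4, 5, 0)
  run foxtrot (needs (3, 5, 0), free (4, 5, 0)); after release of (1, 1, 2) the pool is (5, 6, 2)
  run bravo (needs (1, 6, 1), free (5, 6, 2)); after release of (3, 1, 1) the pool is (8, 7, 3)
  run hotel (needs (7, 7, 1), free (8, 7, 3)); after release of (0, 1, 3) the pool is (8, 8, 6)
  run echo (needs (7, 8, 2), free (8, 8, 6)); after release of (2, 0, 1) the pool is (10, 8, 7)
  run golf (needs (10, 6, 6), free (10, 8, 7)); after release of (1, 2, 1) the pool is (11, 10, 8)
(3) Precisely 1 of the possible complete orderings is a safe sequence.


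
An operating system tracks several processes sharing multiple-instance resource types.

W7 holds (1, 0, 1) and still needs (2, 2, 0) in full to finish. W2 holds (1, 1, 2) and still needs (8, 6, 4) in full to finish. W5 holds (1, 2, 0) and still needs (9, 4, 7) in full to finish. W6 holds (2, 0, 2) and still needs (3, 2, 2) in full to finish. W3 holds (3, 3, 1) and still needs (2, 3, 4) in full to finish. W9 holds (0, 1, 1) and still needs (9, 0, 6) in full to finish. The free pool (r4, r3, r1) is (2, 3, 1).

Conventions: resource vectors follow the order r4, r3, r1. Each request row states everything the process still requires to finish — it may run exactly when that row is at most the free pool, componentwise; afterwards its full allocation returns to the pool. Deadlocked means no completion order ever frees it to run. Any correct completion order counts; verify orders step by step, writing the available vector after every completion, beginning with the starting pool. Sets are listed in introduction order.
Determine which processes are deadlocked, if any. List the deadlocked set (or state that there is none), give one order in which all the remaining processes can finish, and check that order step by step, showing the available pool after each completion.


Nothing here is deadlocked.
Key observation: W7 can run right away; the returned allocation unlocks the remaining processes in turn.
A valid finishing order for the others: W7, W6, W3, W2, W9, W5. Step-by-step check:
  pool = (2, 3, 1)
  run W7 (needs (2, 2, 0), free (2, 3, 1)); after release of (1, 0, 1) the pool is (3, 3, 2)
  run W6 (needs (3, 2, 2), free (3, 3, 2)); after release of (2, 0, 2) the pool is (5, 3, 4)
  run W3 (needs (2, 3, 4), free (5, 3, 4)); after release of (3, 3, 1) the pool is (8, 6, 5)
  run W2 (needs (8, 6, 4), free (8, 6, 5)); after release of (1, 1, 2) the pool is (9, 7, 7)
  run W9 (needs (9, 0, 6), free (9, 7, 7)); after release of (0, 1, 1) the pool is (9, 8, 8)
  run W5 (needs (9, 4, 7), free (9, 8, 8)); after release of (1, 2, 0) the pool is (10, 10, 8)


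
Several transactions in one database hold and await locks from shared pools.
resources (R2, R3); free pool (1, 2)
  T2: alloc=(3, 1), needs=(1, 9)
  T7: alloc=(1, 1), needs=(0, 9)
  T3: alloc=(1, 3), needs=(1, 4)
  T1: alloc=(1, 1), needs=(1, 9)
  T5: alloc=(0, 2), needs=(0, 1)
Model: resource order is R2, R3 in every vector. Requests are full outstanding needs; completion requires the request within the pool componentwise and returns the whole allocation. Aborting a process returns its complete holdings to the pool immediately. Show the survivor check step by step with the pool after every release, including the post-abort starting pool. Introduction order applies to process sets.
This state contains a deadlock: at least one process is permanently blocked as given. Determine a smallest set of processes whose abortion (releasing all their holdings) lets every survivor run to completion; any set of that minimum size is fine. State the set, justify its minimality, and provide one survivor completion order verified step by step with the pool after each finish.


The answer: abort T7 and T1.
Key observation: T2 had no path to completion before; after the abort of T7 and T1 ((2, 2) returned), step 3 is where it fits.
Why nothing smaller works — every single abort fails: T2 alone leaves T7 blocked (short on R3); T7 alone leaves T2 blocked (short on R3); T3 alone leaves T2 blocked (short on R3); T1 alone leaves T2 blocked (short on R3); T5 alone leaves T2 blocked (short on R3).
Survivors finish in the order: T3, T5, T2. Check, step by step (pool after the aborts first):
  pool = (3, 4)
  T3: need (1, 4) fits (3, 4); releases (1, 3), pool now (4, 7)
  T5: need (0, 1) fits (4, 7); releases (0, 2), pool now (4, 9)
  T2: need (1, 9) fits (4, 9); releases (3, 1), pool now (7, 10)


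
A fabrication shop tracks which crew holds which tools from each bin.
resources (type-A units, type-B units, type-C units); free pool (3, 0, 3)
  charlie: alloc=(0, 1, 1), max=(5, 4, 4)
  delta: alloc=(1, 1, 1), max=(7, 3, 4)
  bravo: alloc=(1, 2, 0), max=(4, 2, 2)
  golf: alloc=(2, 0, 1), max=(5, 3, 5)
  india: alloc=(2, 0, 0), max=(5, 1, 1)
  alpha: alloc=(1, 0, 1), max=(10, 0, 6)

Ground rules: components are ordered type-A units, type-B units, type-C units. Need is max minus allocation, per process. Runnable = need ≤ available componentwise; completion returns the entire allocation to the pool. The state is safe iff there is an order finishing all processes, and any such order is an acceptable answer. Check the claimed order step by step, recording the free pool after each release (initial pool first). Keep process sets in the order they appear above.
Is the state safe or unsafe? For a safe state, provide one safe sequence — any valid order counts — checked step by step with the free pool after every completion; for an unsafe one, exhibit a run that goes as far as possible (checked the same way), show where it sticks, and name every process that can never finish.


The state is SAFE; one workable sequence: bravo, india, delta, charlie, golf, alpha.
Key observation: the order's first zero-slack moment is bravo ((3, 0, 2) needed, (3, 0, 3) free — a requested resource with nothing to spare).
Walking it through:
  pool = (3, 0, 3)
  bravo: need (3, 0, 2) fits (3, 0, 3); releases (1, 2, 0), pool now (4, 2, 3)
  india: need (3, 1, 1) fits (4, 2, 3); releases (2, 0, 0), pool now (6, 2, 3)
  delta: need (6, 2, 3) fits (6, 2, 3); releases (1, 1, 1), pool now (7, 3, 4)
  charlie: need (5, 3, 3) fits (7, 3, 4); releases (0, 1, 1), pool now (7, 4, 5)
  golf: need (3, 3, 4) fits (7, 4, 5); releases (2, 0, 1), pool now (9, 4, 6)
  alpha: need (9, 0, 5) fits (9, 4, 6); releases (1, 0, 1), pool now (10, 4, 7)


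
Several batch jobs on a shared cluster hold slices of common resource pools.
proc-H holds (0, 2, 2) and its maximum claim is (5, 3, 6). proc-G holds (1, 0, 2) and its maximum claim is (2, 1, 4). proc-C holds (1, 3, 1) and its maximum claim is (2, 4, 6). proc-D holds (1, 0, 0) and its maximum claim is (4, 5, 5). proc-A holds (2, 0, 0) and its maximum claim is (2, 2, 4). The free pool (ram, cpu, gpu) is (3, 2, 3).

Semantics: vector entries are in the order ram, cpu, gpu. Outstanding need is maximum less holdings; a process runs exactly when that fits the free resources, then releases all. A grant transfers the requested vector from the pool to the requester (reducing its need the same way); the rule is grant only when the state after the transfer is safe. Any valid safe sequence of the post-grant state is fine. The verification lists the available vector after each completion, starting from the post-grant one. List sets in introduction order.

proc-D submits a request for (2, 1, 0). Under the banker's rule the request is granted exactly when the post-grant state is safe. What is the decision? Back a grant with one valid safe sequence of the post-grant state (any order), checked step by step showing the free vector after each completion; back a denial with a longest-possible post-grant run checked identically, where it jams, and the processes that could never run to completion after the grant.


GRANT — the state after the grant stays safe, e.g. via proc-G, proc-C, proc-A, proc-D, proc-H.
Key observation: the transfer keeps a workable pool ((1, 1, 3)); proc-G starts the safe sequence.
Check on the post-grant state, step by step:
  pool = (1, 1, 3)
  proc-G: need (1, 1, 2) fits (1, 1, 3); releases (1, 0, 2), pool now (2, 1, 5)
  proc-C: need (1, 1, 5) fits (2, 1, 5); releases (1, 3, 1), pool now (3, 4, 6)
  proc-A: need (0, 2, 4) fits (3, 4, 6); releases (2, 0, 0), pool now (5, 4, 6)
  proc-D: need (1, 4, 5) fits (5, 4, 6); releases (3, 1, 0), pool now (8, 5, 6)
  proc-H: need (5, 1, 4) fits (8, 5, 6); releases (0, 2, 2), pool now (8, 7, 8)


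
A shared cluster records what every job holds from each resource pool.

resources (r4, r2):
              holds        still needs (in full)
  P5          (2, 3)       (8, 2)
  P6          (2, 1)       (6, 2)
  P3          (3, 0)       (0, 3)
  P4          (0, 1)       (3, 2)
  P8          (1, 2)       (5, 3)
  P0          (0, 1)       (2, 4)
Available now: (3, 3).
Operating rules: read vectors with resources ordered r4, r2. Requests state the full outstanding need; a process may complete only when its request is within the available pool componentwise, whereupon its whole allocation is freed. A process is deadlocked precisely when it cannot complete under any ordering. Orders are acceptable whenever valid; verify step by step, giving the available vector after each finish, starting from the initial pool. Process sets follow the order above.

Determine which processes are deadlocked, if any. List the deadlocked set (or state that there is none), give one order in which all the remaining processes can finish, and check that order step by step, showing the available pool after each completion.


Nothing here is deadlocked.
Key observation: no deadlock: P3 fits now, and the freed resources carry the rest through.
A valid finishing order for the others: P3, P4, P8, P6, P0, P5. Check, step by step:
  pool = (3, 3)
  P3: need (0, 3) fits (3, 3); releases (3, 0), pool now (6, 3)
  P4: need (3, 2) fits (6, 3); releases (0, 1), pool now (6, 4)
  P8: need (5, 3) fits (6, 4); releases (1, 2), pool now (7, 6)
  P6: need (6, 2) fits (7, 6); releases (2, 1), pool now (9, 7)
  P0: need (2, 4) fits (9, 7); releases (0, 1), pool now (9, 8)
  P5: need (8, 2) fits (9, 8); releases (2, 3), pool now (11, 11)


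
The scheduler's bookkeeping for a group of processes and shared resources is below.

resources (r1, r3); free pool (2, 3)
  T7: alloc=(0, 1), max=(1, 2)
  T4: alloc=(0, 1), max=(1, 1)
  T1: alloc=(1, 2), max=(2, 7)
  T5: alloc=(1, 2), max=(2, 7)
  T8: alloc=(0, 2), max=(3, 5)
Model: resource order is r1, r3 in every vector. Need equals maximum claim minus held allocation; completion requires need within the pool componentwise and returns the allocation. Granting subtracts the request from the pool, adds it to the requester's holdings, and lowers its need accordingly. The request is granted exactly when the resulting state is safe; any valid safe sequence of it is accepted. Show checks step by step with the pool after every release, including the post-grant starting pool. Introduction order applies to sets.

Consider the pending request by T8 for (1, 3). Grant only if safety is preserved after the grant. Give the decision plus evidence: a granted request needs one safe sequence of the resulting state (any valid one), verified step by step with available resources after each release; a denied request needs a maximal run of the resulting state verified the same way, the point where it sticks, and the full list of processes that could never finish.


DENY — the pretend-granted state is unsafe.
Key observation: after T4, T7 the pool peaks at (1, 2), and each blocked process is short somewhere: T1 on r3; T5 on r3; T8 on r1.
After a pretend grant, a maximal execution: T4, T7 — then nothing else fits. Walking it through:
  pool = (1, 0)
  T4 needs (1, 0) <= (1, 0) -> finishes; pool += (0, 1) = (1, 1)
  T7 needs (1, 1) <= (1, 1) -> finishes; pool += (0, 1) = (1, 2)
  blocked: T1 wants (1, 5), pool (1, 2) — not enough r3
  blocked: T5 wants (1, 5), pool (1, 2) — not enough r3
  blocked: T8 wants (2, 0), pool (1, 2) — not enough r1
Had the request been granted, T1, T5 and T8 could never finish.


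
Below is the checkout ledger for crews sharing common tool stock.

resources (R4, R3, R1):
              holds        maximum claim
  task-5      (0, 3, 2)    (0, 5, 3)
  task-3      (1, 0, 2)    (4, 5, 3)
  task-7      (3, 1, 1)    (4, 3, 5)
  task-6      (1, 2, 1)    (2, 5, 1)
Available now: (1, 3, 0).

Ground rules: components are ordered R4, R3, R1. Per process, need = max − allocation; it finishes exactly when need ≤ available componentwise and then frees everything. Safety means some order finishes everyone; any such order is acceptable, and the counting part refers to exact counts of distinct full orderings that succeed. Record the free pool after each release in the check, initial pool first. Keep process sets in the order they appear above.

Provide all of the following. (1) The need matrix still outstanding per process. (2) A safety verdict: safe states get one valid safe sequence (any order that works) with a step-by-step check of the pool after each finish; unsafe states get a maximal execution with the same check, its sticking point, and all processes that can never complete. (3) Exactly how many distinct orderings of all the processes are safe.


(1) Outstanding need per process (order R4, R3, R1):
  task-5: (0, 2, 1)
  task-3: (3, 5, 1)
  task-7: (1, 2, 4)
  task-6: (1, 3, 0)
(2) UNSAFE — no complete ordering exists.
Key observation: after task-6, task-5 the pool peaks at (2, 8, 3), and each blocked process is short somewhere: task-3 on R4; task-7 on R1.
Going as far as possible: task-6, task-5; after that, nothing fits. Step-by-step check:
  pool = (1, 3, 0)
  task-6: need (1, 3, 0) fits (1, 3, 0); releases (1, 2, 1), pool now (2, 5, 1)
  task-5: need (0, 2, 1) fits (2, 5, 1); releases (0, 3, 2), pool now (2, 8, 3)
  blocked: task-3 wants (3, 5, 1), pool (2, 8, 3) — not enough R4
  blocked: task-7 wants (1, 2, 4), pool (2, 8, 3) — not enough R1
Never able to finish: task-3 and task-7.
(3) Precisely 0 of the possible complete orderings are safe sequences.


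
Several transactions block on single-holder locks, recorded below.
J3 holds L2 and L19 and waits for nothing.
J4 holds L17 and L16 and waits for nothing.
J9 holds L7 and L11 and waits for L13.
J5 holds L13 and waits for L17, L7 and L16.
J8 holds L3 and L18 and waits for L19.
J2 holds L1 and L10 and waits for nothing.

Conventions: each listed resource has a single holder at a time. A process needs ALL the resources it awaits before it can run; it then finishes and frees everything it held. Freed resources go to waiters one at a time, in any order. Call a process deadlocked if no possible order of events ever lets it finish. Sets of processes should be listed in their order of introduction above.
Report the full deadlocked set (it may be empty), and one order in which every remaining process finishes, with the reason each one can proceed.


Deadlocked set: J9 and J5.
Key observation: the loop J9 -> J5 -> J9 blocks itself forever; no other process is dragged down with it.
A valid finishing order for the others: J4, J3, J8, J2.
Check, step by step:
  run J4 (it waits on nothing); releases L17 and L16
  run J3 (it waits on nothing); releases L2 and L19
  run J8 (all its waits — L19 — are resolved); releases L3 and L18
  run J2 (it waits on nothing); releases L1 and L10


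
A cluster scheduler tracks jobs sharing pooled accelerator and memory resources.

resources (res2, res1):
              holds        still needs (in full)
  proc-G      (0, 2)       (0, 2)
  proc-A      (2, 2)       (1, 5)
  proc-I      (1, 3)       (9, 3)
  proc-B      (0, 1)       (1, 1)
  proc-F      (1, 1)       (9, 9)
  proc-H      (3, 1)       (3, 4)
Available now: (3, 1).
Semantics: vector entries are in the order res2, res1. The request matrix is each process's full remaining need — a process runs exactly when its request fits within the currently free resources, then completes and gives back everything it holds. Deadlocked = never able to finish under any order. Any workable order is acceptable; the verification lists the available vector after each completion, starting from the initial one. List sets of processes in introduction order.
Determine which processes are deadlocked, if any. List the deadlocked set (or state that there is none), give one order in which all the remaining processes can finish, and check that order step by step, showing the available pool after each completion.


Deadlocked set: proc-I and proc-F.
Key observation: once proc-B, proc-G, proc-H, proc-A finish, the pool peaks at (8, 7) — and every remaining process still needs more res2 than that.
The rest can finish in the order proc-B, proc-G, proc-H, proc-A. Step-by-step check:
  pool = (3, 1)
  proc-B needs (1, 1) <= (3, 1) -> finishes; pool += (0, 1) = (3, 2)
  proc-G needs (0, 2) <= (3, 2) -> finishes; pool += (0, 2) = (3, 4)
  proc-H needs (3, 4) <= (3, 4) -> finishes; pool += (3, 1) = (6, 5)
  proc-A needs (1, 5) <= (6, 5) -> finishes; pool += (2, 2) = (8, 7)
None of the blocked processes ever fits:
  blocked: proc-I wants (9, 3), pool (8, 7) — not enough res2
  blocked: proc-F wants (9, 9), pool (8, 7) — not enough res2 and res1


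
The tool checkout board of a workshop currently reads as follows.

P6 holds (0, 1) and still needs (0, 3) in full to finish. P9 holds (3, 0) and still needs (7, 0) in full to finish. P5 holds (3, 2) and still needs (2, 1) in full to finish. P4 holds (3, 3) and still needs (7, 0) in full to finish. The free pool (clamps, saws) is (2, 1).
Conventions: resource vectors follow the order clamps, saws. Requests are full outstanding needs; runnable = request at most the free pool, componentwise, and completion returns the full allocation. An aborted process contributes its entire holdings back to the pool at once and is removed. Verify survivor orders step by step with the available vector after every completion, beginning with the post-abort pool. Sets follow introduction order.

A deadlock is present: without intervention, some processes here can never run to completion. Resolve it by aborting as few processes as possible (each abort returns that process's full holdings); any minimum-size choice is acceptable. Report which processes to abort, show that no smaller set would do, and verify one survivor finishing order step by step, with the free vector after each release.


Minimum abort set: P9.
Key observation: no ordering could ever have run P4 before the abort of P9; with (3, 0) back in the pool it fits at step 3.
No smaller set exists: with zero aborts the deadlock remains.
The survivors complete as P5, P6, P4. Check, step by step (starting from the post-abort pool):
  pool = (5, 1)
  P5: need (2, 1) fits (5, 1); releases (3, 2), pool now (8, 3)
  P6: need (0, 3) fits (8, 3); releases (0, 1), pool now (8, 4)
  P4: need (7, 0) fits (8, 4); releases (3, 3), pool now (11, 7)


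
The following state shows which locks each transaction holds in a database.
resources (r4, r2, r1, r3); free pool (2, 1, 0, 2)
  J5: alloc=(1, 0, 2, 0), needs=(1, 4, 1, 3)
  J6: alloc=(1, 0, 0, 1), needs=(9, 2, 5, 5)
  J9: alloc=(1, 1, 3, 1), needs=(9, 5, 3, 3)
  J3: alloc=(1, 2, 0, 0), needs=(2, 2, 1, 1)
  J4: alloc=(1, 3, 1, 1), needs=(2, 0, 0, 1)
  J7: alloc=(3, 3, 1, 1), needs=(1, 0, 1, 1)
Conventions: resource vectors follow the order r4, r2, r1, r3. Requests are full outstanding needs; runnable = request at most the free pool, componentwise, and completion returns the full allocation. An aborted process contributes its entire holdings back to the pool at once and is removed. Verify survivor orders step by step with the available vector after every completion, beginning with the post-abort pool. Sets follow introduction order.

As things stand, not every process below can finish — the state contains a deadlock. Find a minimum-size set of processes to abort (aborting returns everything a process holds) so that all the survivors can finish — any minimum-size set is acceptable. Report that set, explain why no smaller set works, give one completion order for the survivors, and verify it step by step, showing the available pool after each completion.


Abort J6.
Key observation: J9 was stuck for good until J6 gave back (1, 0, 0, 1); in the order shown it finishes at step 5.
Minimality: the empty abort set fails — the state is deadlocked as it stands.
One survivor order: J4, J7, J5, J3, J9. Step-by-step check (post-abort pool first):
  pool = (3, 1, 0, 3)
  run J4 (needs (2, 0, 0, 1), free (3, 1, 0, 3)); after release of (1, 3, 1, 1) the pool is (4, 4, 1, 4)
  run J7 (needs (1, 0, 1, 1), free (4, 4, 1, 4)); after release of (3, 3, 1, 1) the pool is (7, 7, 2, 5)
  run J5 (needs (1, 4, 1, 3), free (7, 7, 2, 5)); after release of (1, 0, 2, 0) the pool is (8, 7, 4, 5)
  run J3 (needs (2, 2, 1, 1), free (8, 7, 4, 5)); after release of (1, 2, 0, 0) the pool is (9, 9, 4, 5)
  run J9 (needs (9, 5, 3, 3), free (9, 9, 4, 5)); after release of (1, 1, 3, 1) the pool is (10, 10, 7, 6)


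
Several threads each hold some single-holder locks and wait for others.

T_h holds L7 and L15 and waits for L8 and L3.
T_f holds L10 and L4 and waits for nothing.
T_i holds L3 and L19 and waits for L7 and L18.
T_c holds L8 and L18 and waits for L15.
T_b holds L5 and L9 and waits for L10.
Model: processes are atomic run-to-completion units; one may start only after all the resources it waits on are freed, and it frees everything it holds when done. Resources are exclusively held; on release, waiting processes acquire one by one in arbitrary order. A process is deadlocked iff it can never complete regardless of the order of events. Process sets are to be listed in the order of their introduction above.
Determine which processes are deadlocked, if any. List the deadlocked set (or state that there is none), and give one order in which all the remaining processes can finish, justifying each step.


Deadlocked: T_h, T_i and T_c.
Key observation: along T_h -> T_i -> T_h, each member waits on what the next one holds — a deadlock; T_c is caught in further circular waits.
The rest can finish in the order T_f, T_b.
Walking it through:
  run T_f (it waits on nothing); releases L10 and L4
  run T_b (all its waits — L10 — are resolved); releases L5 and L9


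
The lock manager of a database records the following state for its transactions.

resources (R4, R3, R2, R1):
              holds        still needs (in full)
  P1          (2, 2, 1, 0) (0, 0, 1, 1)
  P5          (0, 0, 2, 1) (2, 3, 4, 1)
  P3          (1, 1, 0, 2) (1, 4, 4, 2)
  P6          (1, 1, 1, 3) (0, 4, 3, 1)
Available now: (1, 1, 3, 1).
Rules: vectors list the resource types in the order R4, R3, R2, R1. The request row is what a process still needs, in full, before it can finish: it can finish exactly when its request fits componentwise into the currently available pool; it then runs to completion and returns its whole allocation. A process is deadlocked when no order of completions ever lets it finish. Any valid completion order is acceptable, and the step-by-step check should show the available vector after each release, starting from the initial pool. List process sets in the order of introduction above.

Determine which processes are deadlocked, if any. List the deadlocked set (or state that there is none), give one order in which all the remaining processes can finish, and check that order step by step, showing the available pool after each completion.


Deadlocked set: P3 and P6.
Key observation: P1, P5 can finish, but then (3, 3, 6, 2) is all there is, and the blocked group's R3 demands exceed it.
One completion order for the rest: P1, P5. Step-by-step check:
  pool = (1, 1, 3, 1)
  P1: need (0, 0, 1, 1) fits (1, 1, 3, 1); releases (2, 2, 1, 0), pool now (3, 3, 4, 1)
  P5: need (2, 3, 4, 1) fits (3, 3, 4, 1); releases (0, 0, 2, 1), pool now (3, 3, 6, 2)
The blocked processes can never fit:
  blocked: P3 wants (1, 4, 4, 2), pool (3, 3, 6, 2) — not enough R3
  blocked: P6 wants (0, 4, 3, 1), pool (3, 3, 6, 2) — not enough R3


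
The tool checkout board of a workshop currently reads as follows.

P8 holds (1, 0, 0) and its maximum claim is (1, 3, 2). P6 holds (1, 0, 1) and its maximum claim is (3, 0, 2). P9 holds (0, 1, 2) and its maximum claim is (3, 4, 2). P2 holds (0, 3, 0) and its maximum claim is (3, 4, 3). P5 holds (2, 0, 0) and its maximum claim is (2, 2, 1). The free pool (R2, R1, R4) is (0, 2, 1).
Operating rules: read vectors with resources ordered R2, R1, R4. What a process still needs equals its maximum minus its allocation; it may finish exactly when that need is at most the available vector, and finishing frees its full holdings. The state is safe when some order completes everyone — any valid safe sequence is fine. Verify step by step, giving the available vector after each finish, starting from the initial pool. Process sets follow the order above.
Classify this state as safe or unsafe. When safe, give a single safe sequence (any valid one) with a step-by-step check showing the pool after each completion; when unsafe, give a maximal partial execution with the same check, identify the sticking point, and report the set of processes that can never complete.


UNSAFE — no complete ordering exists.
Key observation: after P5, P6 the pool peaks at (3, 2, 2), and each blocked process is short somewhere: P8 on R1; P9 on R1; P2 on R4.
A maximal execution: P5, P6 — then nothing else fits. Verifying each step:
  pool = (0, 2, 1)
  P5 needs (0, 2, 1) <= (0, 2, 1) -> finishes; pool += (2, 0, 0) = (2, 2, 1)
  P6 needs (2, 0, 1) <= (2, 2, 1) -> finishes; pool += (1, 0, 1) = (3, 2, 2)
  P8 still needs (0, 3, 2) but only (3, 2, 2) is free — short on R1
  P9 still needs (3, 3, 0) but only (3, 2, 2) is free — short on R1
  P2 still needs (3, 1, 3) but only (3, 2, 2) is free — short on R4
Permanently blocked: P8, P9 and P2.


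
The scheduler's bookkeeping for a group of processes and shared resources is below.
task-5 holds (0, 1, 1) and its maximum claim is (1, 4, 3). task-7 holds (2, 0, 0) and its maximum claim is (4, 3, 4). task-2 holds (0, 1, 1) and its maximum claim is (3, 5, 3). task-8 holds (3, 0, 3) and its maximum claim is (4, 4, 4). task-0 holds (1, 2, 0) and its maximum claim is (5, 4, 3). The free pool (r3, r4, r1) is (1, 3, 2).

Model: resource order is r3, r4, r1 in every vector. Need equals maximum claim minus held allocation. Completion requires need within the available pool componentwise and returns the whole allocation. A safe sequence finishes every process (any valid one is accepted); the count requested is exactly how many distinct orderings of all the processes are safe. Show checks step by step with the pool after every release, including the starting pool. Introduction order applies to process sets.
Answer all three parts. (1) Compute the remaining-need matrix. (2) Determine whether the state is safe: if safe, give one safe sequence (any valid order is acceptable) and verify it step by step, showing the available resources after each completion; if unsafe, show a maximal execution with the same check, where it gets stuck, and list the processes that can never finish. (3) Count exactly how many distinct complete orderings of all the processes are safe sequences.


(1) Remaining need (order r3, r4, r1):
  task-5: (1, 3, 2)
  task-7: (2, 3, 4)
  task-2: (3, 4, 2)
  task-8: (1, 4, 1)
  task-0: (4, 2, 3)
(2) SAFE — a valid safe sequence is task-5, task-8, task-7, task-2, task-0.
Key observation: reading the order forward, task-5 is the first process whose need (1, 3, 2) meets the free pool (1, 3, 2) exactly on a resource it requests.
Walking it through:
  pool = (1, 3, 2)
  run task-5 (needs (1, 3, 2), free (1, 3, 2)); after release of (0, 1, 1) the pool is (1, 4, 3)
  run task-8 (needs (1, 4, 1), free (1, 4, 3)); after release of (3, 0, 3) the pool is (4, 4, 6)
  run task-7 (needs (2, 3, 4), free (4, 4, 6)); after release of (2, 0, 0) the pool is (6, 4, 6)
  run task-2 (needs (3, 4, 2), free (6, 4, 6)); after release of (0, 1, 1) the pool is (6, 5, 7)
  run task-0 (needs (4, 2, 3), free (6, 5, 7)); after release of (1, 2, 0) the pool is (7, 7, 7)
(3) Precisely 6 of the possible complete orderings are safe sequences.


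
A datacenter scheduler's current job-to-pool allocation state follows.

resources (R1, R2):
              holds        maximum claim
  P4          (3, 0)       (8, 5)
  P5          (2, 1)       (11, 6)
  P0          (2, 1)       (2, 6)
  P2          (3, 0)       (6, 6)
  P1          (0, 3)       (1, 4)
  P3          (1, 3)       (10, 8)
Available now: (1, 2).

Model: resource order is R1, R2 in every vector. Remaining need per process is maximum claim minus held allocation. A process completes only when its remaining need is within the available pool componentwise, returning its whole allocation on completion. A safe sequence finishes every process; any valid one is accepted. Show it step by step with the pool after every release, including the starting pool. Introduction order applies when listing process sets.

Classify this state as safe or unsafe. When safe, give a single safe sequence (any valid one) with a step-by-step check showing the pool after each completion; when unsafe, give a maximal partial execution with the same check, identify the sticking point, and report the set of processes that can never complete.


The state is SAFE; one workable sequence: P1, P0, P2, P4, P5, P3.
Key observation: the first exact fit in this order is P1 — it needs (1, 1) with (1, 2) free, meeting a requested resource to the last unit.
Step-by-step check:
  pool = (1, 2)
  run P1 (needs (1, 1), free (1, 2)); after release of (0, 3) the pool is (1, 5)
  run P0 (needs (0, 5), free (1, 5)); after release of (2, 1) the pool is (3, 6)
  run P2 (needs (3, 6), free (3, 6)); after release of (3, 0) the pool is (6, 6)
  run P4 (needs (5, 5), free (6, 6)); after release of (3, 0) the pool is (9, 6)
  run P5 (needs (9, 5), free (9, 6)); after release of (2, 1) the pool is (11, 7)
  run P3 (needs (9, 5), free (11, 7)); after release of (1, 3) the pool is (12, 10)


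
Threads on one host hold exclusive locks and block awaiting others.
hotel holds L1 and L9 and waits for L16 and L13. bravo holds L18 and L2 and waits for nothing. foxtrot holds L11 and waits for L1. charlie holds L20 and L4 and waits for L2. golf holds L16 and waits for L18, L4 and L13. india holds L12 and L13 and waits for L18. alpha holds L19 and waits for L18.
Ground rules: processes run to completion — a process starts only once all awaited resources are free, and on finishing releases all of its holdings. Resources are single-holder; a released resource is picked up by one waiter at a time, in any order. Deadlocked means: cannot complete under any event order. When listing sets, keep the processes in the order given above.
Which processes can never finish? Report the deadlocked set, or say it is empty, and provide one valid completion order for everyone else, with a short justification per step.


No process is deadlocked.
Key observation: every chain of waits terminates; starting from the processes that wait on nothing, all the rest unlock in turn.
A valid finishing order for the others: bravo, india, alpha, charlie, golf, hotel, foxtrot.
Walking it through:
  bravo: no waits; runs immediately, freeing L18 and L2
  run india (all its waits — L18 — are resolved); releases L12 and L13
  run alpha (all its waits — L18 — are resolved); releases L19
  run charlie (all its waits — L2 — are resolved); releases L20 and L4
  run golf (all its waits — L18, L4 and L13 — are resolved); releases L16
  run hotel (all its waits — L16 and L13 — are resolved); releases L1 and L9
  run foxtrot (all its waits — L1 — are resolved); releases L11


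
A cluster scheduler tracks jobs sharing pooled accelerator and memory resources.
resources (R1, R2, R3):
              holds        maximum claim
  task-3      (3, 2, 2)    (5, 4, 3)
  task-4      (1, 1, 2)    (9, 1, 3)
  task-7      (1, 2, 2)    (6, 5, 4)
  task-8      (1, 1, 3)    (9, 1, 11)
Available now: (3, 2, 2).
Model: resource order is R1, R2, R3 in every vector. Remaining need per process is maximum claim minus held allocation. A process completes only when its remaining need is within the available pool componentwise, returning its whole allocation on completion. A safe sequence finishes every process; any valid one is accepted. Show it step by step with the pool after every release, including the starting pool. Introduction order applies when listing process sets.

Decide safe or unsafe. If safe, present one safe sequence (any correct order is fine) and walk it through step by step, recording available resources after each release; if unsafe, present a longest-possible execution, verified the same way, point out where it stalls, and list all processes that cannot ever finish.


UNSAFE — no complete ordering exists.
Key observation: task-3, task-7 can finish, but then (7, 6, 6) is all there is, and the blocked group's R1 demands exceed it.
The run task-3, task-7 cannot be extended any further. Verifying each step:
  pool = (3, 2, 2)
  task-3: need (2, 2, 1) fits (3, 2, 2); releases (3, 2, 2), pool now (6, 4, 4)
  task-7: need (5, 3, 2) fits (6, 4, 4); releases (1, 2, 2), pool now (7, 6, 6)
  task-4 still needs (8, 0, 1) but only (7, 6, 6) is free — short on R1
  task-8 still needs (8, 0, 8) but only (7, 6, 6) is free — short on R1 and R3
Never able to finish: task-4 and task-8.
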